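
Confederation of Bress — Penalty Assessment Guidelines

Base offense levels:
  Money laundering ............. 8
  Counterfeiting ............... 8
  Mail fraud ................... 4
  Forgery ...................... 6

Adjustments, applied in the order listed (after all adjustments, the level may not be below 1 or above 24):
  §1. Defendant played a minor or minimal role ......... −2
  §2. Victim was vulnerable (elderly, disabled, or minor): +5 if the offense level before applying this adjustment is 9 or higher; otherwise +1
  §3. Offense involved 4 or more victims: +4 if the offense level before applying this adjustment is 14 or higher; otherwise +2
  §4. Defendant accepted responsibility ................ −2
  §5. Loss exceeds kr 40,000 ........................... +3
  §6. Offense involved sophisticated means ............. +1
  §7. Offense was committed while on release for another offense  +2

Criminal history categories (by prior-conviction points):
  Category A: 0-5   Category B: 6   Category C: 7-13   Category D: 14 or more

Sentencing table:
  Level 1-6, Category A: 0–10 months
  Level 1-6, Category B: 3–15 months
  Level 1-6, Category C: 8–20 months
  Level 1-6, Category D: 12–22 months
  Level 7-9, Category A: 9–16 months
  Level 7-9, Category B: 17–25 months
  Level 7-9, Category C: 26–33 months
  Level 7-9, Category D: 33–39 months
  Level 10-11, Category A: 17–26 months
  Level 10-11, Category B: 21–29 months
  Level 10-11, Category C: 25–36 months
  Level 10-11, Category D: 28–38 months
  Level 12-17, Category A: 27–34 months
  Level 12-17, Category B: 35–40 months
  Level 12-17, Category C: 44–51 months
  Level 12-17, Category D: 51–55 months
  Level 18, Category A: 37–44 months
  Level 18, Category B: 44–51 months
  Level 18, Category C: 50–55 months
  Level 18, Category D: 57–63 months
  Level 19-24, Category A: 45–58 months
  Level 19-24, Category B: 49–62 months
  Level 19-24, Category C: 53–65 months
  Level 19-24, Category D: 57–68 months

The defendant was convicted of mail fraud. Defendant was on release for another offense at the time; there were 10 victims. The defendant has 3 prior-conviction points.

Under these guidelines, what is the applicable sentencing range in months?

Base offense level for mail fraud: 4.
§2 does not apply.
§3 applies (level before this adjustment is 4 < 14, so +2): 4 + 2 = 6.
§4 does not apply.
§5 does not apply.
§7 applies: 6 + 2 = 8.
Final offense level: 8.
Criminal history: 3 prior points → Category A (0-5).
Level 8 falls in the 7-9 band.
Grid: Level 7-9 × Category A = 9-16 months.

9-16 months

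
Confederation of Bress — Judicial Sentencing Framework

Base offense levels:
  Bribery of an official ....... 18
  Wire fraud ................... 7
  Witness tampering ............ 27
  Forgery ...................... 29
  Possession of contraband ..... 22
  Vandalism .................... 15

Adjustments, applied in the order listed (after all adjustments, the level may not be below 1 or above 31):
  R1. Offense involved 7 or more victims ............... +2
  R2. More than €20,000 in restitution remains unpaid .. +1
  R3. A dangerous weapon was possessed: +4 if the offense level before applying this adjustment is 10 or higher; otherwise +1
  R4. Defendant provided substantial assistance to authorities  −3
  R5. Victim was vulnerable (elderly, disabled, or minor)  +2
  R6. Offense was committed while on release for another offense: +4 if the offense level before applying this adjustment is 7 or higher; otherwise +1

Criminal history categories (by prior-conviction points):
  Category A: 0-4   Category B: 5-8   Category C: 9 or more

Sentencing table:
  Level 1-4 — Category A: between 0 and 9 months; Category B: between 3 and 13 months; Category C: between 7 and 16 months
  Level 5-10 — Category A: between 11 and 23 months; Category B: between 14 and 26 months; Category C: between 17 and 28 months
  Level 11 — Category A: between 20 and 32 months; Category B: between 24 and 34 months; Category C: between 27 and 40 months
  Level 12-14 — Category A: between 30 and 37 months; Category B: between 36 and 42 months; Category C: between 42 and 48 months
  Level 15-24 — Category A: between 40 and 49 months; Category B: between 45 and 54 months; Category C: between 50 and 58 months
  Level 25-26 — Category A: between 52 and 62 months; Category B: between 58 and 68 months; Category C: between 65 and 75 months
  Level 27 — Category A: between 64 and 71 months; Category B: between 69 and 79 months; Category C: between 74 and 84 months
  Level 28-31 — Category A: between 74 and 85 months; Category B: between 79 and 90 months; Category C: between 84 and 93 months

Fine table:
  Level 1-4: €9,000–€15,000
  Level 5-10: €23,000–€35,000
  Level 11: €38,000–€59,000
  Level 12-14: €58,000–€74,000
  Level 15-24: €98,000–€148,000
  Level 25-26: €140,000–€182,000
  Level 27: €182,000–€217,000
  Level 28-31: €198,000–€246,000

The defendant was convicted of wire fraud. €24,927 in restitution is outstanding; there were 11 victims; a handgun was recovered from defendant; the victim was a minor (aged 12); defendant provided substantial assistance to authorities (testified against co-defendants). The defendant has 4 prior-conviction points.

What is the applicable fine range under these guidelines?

€58,000–€74,000

Base offense level for wire fraud: 7.
R1 applies: 7 + 2 = 9.
R2 applies: 9 + 1 = 10.
R3 applies (level before this adjustment is 10 ≥ 10, so +4): 10 + 4 = 14.
R4 applies: 14 − 3 = 11.
R5 applies: 11 + 2 = 13.
R6 does not apply.
Final offense level: 13.
Level 13 falls in the 12-14 band.
Fine table: Level 12-14 → €58,000–€74,000.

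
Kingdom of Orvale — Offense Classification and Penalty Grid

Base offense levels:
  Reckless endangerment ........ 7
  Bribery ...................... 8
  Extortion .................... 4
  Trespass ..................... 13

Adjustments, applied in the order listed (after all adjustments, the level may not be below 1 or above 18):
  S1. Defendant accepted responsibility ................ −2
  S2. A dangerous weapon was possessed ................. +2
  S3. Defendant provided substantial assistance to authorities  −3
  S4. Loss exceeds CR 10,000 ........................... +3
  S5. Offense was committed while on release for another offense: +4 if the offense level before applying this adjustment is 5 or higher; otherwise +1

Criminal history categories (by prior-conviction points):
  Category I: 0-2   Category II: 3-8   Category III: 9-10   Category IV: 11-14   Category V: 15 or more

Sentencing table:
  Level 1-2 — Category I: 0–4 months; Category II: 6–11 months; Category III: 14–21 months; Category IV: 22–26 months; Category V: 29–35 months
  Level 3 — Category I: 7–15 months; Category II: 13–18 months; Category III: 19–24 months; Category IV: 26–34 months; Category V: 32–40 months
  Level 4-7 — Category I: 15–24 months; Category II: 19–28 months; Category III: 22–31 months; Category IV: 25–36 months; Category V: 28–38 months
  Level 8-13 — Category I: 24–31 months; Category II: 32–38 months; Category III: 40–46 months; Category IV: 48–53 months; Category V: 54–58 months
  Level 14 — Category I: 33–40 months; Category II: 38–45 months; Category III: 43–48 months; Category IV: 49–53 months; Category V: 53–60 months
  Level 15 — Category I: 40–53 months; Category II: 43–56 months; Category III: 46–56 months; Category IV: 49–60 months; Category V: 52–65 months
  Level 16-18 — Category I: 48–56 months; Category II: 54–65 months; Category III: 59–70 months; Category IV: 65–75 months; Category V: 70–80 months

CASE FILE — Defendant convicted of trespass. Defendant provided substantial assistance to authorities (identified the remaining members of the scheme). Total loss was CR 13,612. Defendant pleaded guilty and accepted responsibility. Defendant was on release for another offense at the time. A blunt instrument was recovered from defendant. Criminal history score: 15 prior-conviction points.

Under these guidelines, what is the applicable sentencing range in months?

Base offense level for trespass: 13.
S1 applies: 13 − 2 = 11.
S2 applies: 11 + 2 = 13.
S3 applies: 13 − 3 = 10.
S4 applies: 10 + 3 = 13.
S5 applies (level before this adjustment is 13 ≥ 5, so +4): 13 + 4 = 17.
Final offense level: 17.
Criminal history: 15 prior points → Category V (15+).
Level 17 falls in the 16-18 band.
Grid: Level 16-18 × Category V = 70-80 months.

70-80 months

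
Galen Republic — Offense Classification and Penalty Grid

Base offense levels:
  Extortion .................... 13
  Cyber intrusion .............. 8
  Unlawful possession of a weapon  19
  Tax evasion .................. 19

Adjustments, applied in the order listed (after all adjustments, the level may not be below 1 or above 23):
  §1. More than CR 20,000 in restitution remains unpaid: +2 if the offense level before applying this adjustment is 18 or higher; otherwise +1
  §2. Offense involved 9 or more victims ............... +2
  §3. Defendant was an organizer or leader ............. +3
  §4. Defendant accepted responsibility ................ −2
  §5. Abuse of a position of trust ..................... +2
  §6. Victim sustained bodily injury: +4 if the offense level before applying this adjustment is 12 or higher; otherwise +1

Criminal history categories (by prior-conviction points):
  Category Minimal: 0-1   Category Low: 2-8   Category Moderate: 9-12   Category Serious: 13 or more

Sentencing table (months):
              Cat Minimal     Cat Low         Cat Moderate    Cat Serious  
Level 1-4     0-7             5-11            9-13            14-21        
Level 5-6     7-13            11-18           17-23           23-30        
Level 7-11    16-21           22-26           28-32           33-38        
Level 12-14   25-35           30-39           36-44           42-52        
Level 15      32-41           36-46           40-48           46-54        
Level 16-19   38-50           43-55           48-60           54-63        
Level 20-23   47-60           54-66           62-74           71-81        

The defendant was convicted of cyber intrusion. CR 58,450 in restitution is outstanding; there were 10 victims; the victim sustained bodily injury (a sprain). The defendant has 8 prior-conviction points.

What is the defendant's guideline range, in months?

Base offense level for cyber intrusion: 8.
§1 applies (level before this adjustment is 8 < 18, so +1): 8 + 1 = 9.
§2 applies: 9 + 2 = 11.
§3 does not apply.
§6 applies (level before this adjustment is 11 < 12, so +1): 11 + 1 = 12.
Final offense level: 12.
Criminal history: 8 prior points → Category Low (2-8).
Level 12 falls in the 12-14 band.
Grid: Level 12-14 × Category Low = 30-39 months.

30-39 months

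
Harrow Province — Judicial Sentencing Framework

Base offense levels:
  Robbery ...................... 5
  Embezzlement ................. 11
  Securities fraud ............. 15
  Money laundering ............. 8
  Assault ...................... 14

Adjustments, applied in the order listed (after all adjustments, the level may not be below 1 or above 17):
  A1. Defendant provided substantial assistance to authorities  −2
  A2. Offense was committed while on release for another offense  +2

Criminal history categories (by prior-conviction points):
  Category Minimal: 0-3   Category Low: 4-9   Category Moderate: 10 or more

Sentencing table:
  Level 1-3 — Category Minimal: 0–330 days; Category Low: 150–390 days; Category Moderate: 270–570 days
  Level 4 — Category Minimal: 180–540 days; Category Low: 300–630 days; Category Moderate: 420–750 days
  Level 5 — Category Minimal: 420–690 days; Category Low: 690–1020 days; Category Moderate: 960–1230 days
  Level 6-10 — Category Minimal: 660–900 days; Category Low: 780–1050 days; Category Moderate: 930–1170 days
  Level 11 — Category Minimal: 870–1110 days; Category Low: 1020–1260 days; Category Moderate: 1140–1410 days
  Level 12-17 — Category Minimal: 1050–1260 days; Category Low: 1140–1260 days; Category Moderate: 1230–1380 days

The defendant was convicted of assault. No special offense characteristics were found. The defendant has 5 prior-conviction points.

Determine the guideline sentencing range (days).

Base offense level for assault: 14.
Final offense level: 14.
Criminal history: 5 prior points → Category Low (4-9).
Level 14 falls in the 12-17 band.
Grid: Level 12-17 × Category Low = 1140-1260 days.

1140-1260 days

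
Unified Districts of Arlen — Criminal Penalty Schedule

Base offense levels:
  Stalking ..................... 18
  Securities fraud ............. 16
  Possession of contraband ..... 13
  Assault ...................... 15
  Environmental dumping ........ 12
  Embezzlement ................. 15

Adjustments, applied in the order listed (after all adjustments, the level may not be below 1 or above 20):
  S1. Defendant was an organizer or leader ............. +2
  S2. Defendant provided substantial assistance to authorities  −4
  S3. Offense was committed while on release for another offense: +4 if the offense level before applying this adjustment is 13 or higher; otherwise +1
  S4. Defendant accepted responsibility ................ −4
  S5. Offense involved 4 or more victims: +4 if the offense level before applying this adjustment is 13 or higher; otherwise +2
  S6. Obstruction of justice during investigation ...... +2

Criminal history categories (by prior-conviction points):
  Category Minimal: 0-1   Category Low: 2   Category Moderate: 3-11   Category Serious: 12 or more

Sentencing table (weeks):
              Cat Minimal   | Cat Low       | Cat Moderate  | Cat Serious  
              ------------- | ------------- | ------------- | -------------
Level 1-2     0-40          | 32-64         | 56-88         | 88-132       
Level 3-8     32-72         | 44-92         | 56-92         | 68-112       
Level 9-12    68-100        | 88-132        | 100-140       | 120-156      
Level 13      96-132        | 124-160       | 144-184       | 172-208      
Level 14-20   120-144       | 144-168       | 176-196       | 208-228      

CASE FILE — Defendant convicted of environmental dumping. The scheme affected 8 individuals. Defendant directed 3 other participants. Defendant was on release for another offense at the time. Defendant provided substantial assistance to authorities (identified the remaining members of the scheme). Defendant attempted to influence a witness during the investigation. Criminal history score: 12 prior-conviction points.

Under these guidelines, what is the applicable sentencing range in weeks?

Base offense level for environmental dumping: 12.
S1 applies: 12 + 2 = 14.
S2 applies: 14 − 4 = 10.
S3 applies (level before this adjustment is 10 < 13, so +1): 10 + 1 = 11.
S4 does not apply.
S5 applies (level before this adjustment is 11 < 13, so +2): 11 + 2 = 13.
S6 applies: 13 + 2 = 15.
Final offense level: 15.
Criminal history: 12 prior points → Category Serious (12+).
Level 15 falls in the 14-20 band.
Grid: Level 14-20 × Category Serious = 208-228 weeks.

208-228 weeks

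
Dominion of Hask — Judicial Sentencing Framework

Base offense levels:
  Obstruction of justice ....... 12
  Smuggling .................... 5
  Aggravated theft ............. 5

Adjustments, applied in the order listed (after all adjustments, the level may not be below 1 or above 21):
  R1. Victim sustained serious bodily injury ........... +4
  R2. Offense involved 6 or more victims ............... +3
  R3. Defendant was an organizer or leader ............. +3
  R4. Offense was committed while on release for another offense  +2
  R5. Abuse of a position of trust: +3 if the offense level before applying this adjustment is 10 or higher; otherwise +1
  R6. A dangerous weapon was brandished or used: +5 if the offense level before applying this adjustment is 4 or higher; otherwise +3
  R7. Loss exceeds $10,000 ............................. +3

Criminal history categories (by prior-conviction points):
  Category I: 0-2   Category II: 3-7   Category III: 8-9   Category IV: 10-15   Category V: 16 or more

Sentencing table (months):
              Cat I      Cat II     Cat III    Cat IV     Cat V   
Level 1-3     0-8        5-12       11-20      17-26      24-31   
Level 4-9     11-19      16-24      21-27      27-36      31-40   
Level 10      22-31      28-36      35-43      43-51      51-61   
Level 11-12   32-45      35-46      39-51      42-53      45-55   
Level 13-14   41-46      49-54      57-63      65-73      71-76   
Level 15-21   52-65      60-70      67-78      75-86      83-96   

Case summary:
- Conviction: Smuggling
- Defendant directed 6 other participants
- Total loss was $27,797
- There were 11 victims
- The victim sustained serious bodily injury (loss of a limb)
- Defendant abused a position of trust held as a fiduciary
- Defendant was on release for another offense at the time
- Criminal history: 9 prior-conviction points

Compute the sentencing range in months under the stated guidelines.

Base offense level for smuggling: 5.
R1 applies: 5 + 4 = 9.
R2 applies: 9 + 3 = 12.
R3 applies: 12 + 3 = 15.
R4 applies: 15 + 2 = 17.
R5 applies (level before this adjustment is 17 ≥ 10, so +3): 17 + 3 = 20.
R7 applies: 20 + 3 = 23.
Level 23 exceeds the maximum of 21; capped at 21.
Final offense level: 21.
Criminal history: 9 prior points → Category III (8-9).
Level 21 falls in the 15-21 band.
Grid: Level 15-21 × Category III = 67-78 months.

67-78 months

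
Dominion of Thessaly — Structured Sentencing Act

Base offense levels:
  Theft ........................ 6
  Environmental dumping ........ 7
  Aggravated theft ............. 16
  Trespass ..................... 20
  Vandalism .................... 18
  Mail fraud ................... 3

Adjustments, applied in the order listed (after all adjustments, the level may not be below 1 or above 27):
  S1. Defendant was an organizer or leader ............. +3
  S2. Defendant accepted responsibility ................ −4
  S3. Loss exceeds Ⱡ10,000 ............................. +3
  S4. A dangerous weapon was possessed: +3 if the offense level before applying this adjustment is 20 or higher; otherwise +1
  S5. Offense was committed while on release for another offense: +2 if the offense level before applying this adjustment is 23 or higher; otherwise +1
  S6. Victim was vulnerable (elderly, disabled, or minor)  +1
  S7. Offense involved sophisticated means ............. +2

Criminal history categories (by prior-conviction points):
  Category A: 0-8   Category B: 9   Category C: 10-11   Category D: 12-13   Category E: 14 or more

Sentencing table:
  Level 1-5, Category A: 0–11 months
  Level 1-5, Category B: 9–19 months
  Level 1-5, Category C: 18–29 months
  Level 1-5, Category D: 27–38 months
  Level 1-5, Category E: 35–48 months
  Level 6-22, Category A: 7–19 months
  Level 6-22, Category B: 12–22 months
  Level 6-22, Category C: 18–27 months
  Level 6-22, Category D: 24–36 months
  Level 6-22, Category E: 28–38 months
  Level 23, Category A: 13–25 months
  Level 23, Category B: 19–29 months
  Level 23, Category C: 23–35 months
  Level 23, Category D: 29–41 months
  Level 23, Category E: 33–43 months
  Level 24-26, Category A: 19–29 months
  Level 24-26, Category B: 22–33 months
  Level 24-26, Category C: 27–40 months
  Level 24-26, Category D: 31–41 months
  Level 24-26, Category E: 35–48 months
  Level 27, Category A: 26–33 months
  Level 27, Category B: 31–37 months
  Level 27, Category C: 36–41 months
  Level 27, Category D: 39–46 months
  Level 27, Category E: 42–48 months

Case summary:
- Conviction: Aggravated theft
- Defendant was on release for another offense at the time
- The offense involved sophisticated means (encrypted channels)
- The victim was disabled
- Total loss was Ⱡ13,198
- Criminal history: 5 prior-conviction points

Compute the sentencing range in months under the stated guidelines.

Base offense level for aggravated theft: 16.
S1 does not apply.
S3 applies: 16 + 3 = 19.
S5 applies (level before this adjustment is 19 < 23, so +1): 19 + 1 = 20.
S6 applies: 20 + 1 = 21.
S7 applies: 21 + 2 = 23.
Final offense level: 23.
Criminal history: 5 prior points → Category A (0-8).
Level 23 falls in the 23 band.
Grid: Level 23 × Category A = 13-25 months.

13-25 months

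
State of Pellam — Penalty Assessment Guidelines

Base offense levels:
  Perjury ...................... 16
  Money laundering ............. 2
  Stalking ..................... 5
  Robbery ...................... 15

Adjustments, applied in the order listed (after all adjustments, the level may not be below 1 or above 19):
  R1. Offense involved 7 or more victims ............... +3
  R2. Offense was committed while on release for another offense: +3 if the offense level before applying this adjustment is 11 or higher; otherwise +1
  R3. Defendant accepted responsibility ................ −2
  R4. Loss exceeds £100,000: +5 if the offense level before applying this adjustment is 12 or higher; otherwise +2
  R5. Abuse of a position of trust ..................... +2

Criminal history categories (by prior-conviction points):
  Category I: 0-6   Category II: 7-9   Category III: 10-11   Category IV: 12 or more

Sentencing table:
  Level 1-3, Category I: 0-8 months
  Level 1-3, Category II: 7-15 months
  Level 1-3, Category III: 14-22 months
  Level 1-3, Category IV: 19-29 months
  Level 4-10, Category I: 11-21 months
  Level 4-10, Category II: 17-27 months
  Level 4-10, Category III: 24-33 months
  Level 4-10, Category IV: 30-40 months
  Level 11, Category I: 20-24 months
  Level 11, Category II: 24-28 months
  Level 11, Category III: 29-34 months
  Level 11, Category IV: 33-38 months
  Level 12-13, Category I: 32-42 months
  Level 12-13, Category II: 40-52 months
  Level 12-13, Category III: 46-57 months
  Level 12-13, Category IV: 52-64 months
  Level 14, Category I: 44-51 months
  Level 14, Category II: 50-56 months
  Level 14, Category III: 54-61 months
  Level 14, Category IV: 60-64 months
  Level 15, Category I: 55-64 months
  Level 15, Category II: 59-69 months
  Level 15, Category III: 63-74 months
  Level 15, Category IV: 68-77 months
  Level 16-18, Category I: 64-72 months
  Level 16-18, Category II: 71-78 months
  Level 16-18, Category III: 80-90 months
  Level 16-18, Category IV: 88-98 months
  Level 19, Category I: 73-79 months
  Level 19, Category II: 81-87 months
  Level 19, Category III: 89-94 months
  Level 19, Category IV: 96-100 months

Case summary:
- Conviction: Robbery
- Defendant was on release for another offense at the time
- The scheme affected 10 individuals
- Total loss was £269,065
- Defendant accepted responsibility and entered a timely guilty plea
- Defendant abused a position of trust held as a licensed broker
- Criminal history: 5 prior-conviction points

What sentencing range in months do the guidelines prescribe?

73-79 months

Base offense level for robbery: 15.
R1 applies: 15 + 3 = 18.
R2 applies (level before this adjustment is 18 ≥ 11, so +3): 18 + 3 = 21.
R3 applies: 21 − 2 = 19.
R4 applies (level before this adjustment is 19 ≥ 12, so +5): 19 + 5 = 24.
R5 applies: 24 + 2 = 26.
Level 26 exceeds the maximum of 19; capped at 19.
Final offense level: 19.
Criminal history: 5 prior points → Category I (0-6).
Level 19 falls in the 19 band.
Grid: Level 19 × Category I = 73-79 months.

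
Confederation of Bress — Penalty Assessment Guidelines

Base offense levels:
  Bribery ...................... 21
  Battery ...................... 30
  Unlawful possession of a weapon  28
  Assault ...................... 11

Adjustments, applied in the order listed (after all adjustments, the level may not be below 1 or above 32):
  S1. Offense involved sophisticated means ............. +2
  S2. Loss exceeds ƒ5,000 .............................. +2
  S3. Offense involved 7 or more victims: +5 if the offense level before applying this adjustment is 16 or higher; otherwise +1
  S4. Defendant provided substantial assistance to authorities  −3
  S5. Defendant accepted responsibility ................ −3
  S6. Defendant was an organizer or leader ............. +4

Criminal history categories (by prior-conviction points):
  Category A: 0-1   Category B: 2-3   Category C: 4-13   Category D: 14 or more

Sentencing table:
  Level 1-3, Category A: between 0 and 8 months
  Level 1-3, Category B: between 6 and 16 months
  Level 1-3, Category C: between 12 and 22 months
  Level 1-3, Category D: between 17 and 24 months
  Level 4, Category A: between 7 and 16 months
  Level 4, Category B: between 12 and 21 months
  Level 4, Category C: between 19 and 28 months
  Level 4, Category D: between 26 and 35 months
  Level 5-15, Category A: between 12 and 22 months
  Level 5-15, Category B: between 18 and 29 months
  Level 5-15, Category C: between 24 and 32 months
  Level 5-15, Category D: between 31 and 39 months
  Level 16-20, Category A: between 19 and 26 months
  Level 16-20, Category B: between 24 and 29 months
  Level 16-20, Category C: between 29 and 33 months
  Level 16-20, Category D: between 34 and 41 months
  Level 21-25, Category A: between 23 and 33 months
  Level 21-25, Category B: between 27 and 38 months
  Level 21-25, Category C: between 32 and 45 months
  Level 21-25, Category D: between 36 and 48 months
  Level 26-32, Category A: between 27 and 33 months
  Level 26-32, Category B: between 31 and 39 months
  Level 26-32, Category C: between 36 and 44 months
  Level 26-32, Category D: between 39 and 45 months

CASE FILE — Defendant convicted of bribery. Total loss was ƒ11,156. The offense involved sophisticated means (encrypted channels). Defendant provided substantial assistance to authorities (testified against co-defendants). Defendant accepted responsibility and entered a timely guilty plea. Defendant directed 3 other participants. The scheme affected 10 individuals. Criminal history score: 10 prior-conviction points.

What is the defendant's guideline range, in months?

Base offense level for bribery: 21.
S1 applies: 21 + 2 = 23.
S2 applies: 23 + 2 = 25.
S3 applies (level before this adjustment is 25 ≥ 16, so +5): 25 + 5 = 30.
S4 applies: 30 − 3 = 27.
S5 applies: 27 − 3 = 24.
S6 applies: 24 + 4 = 28.
Final offense level: 28.
Criminal history: 10 prior points → Category C (4-13).
Level 28 falls in the 26-32 band.
Grid: Level 26-32 × Category C = 36-44 months.

36-44 months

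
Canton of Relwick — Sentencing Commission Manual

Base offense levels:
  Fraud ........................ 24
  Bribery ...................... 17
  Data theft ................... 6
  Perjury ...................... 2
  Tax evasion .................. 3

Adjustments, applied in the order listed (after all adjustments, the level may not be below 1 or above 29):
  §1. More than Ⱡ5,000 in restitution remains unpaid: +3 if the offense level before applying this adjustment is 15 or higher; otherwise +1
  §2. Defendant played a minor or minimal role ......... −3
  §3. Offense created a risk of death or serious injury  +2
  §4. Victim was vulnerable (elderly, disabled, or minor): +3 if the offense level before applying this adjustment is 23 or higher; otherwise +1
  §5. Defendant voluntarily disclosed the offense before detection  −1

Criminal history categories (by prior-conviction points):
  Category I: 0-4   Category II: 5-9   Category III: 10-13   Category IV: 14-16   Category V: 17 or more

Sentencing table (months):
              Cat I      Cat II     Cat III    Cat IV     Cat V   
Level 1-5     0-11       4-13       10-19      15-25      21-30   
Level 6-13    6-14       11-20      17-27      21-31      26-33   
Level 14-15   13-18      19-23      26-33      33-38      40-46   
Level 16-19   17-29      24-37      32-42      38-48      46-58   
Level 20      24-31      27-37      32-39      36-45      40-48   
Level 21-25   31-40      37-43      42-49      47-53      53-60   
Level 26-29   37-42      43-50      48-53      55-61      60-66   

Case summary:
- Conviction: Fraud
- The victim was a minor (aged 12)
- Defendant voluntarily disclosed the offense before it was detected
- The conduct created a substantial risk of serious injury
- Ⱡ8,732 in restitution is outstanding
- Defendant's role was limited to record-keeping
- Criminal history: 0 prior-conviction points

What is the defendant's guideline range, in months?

37-42 months

Base offense level for fraud: 24.
§1 applies (level before this adjustment is 24 ≥ 15, so +3): 24 + 3 = 27.
§2 applies: 27 − 3 = 24.
§3 applies: 24 + 2 = 26.
§4 applies (level before this adjustment is 26 ≥ 23, so +3): 26 + 3 = 29.
§5 applies: 29 − 1 = 28.
Final offense level: 28.
Criminal history: 0 prior points → Category I (0-4).
Level 28 falls in the 26-29 band.
Grid: Level 26-29 × Category I = 37-42 months.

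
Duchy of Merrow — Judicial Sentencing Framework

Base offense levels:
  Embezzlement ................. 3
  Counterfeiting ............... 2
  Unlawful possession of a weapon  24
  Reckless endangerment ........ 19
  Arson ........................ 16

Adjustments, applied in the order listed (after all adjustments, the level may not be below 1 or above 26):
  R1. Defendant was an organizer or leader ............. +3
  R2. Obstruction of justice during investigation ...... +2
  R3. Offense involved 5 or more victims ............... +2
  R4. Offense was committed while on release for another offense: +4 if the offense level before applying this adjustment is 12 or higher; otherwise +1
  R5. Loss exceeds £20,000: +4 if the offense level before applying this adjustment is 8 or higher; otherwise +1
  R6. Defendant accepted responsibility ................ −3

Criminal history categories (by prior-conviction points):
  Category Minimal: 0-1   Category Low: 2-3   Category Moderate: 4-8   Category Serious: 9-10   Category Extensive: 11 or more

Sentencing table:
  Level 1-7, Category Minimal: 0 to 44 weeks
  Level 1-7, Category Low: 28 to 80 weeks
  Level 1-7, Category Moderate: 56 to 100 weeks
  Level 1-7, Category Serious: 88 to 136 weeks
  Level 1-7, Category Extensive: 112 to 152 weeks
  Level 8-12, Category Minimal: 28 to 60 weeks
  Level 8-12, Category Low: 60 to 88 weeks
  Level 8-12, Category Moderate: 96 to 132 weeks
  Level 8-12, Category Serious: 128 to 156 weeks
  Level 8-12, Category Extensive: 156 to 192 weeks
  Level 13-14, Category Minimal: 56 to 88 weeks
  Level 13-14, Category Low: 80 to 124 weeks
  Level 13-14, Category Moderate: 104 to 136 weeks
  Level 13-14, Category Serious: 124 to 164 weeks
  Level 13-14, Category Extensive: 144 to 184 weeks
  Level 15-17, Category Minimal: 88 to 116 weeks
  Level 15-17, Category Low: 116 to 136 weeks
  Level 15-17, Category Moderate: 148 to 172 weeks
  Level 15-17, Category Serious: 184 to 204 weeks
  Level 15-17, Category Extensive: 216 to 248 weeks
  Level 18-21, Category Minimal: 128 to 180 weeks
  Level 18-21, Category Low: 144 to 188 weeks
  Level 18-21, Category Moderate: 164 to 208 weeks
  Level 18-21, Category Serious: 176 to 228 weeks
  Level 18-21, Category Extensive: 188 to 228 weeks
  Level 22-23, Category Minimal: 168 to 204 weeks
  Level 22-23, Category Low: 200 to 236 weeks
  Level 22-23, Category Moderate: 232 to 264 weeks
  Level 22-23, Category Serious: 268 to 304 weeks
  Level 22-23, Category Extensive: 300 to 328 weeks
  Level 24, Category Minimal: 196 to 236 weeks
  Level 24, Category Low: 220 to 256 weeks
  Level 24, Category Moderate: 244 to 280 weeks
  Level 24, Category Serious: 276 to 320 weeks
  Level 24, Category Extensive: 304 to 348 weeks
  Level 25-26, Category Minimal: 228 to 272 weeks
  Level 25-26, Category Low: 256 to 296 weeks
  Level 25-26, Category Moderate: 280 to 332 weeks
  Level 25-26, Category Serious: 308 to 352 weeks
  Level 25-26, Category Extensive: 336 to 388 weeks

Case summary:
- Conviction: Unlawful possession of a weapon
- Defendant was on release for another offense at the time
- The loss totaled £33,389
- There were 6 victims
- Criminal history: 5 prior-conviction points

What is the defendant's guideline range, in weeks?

280-332 weeks

Base offense level for unlawful possession of a weapon: 24.
R2 does not apply.
R3 applies: 24 + 2 = 26.
R4 applies (level before this adjustment is 26 ≥ 12, so +4): 26 + 4 = 30.
R5 applies (level before this adjustment is 30 ≥ 8, so +4): 30 + 4 = 34.
Level 34 exceeds the maximum of 26; capped at 26.
Final offense level: 26.
Criminal history: 5 prior points → Category Moderate (4-8).
Level 26 falls in the 25-26 band.
Grid: Level 25-26 × Category Moderate = 280-332 weeks.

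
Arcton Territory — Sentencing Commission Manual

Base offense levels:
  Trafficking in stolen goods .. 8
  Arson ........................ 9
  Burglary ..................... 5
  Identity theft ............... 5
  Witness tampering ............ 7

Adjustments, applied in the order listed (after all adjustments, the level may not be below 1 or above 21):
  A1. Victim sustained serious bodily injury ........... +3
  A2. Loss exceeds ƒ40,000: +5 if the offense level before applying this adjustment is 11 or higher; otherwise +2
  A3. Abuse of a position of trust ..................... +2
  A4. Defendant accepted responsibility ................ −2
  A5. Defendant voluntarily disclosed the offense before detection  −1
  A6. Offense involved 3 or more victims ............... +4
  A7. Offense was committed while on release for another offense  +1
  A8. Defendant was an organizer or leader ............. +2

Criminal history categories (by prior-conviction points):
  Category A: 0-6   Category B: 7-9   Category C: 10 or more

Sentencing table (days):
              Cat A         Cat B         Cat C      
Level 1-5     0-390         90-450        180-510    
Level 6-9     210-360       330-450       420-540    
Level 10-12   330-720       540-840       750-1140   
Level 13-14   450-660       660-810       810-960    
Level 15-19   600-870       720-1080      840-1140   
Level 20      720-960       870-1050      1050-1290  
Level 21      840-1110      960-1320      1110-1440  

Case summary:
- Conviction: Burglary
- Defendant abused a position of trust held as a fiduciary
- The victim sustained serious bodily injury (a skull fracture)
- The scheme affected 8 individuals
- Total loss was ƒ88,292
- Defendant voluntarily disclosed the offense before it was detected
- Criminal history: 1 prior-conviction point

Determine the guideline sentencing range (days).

Base offense level for burglary: 5.
A1 applies: 5 + 3 = 8.
A2 applies (level before this adjustment is 8 < 11, so +2): 8 + 2 = 10.
A3 applies: 10 + 2 = 12.
A4 does not apply.
A5 applies: 12 − 1 = 11.
A6 applies: 11 + 4 = 15.
A7 does not apply.
A8 does not apply.
Final offense level: 15.
Criminal history: 1 prior point → Category A (0-6).
Level 15 falls in the 15-19 band.
Grid: Level 15-19 × Category A = 600-870 days.

600-870 days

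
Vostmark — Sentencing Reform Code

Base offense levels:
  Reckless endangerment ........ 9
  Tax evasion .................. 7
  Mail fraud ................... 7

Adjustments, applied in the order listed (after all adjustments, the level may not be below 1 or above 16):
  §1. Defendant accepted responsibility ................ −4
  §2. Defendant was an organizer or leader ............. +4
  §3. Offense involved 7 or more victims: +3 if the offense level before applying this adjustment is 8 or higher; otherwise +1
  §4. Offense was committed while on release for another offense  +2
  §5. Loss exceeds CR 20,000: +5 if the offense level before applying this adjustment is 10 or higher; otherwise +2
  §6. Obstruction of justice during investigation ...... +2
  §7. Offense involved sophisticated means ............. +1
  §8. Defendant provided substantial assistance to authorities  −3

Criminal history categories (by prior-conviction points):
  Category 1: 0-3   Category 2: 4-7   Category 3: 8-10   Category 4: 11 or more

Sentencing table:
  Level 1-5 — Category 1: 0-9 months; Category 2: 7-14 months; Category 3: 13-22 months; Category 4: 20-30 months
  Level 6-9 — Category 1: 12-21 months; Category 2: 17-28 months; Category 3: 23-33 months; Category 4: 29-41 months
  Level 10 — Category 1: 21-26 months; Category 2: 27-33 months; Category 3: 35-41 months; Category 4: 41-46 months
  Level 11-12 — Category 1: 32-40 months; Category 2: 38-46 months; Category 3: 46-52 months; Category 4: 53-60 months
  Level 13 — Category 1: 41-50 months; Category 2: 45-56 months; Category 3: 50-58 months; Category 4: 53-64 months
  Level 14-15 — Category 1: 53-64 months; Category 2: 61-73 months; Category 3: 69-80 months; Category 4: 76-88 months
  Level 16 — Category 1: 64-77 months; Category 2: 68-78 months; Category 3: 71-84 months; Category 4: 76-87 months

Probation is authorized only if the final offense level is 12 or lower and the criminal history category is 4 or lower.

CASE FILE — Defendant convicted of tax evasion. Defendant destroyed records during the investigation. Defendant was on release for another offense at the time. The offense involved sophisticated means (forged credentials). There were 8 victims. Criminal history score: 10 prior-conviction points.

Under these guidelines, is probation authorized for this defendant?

Base offense level for tax evasion: 7.
§1 does not apply.
§2 does not apply.
§3 applies (level before this adjustment is 7 < 8, so +1): 7 + 1 = 8.
§4 applies: 8 + 2 = 10.
§6 applies: 10 + 2 = 12.
§7 applies: 12 + 1 = 13.
§8 does not apply.
Final offense level: 13.
Criminal history: 10 prior points → Category 3 (8-10).
Level 13 falls in the 13 band.
Grid: Level 13 × Category 3 = 50-58 months.
Probation check: level 13 > 12 and category 3 ≤ 4 → not eligible.

No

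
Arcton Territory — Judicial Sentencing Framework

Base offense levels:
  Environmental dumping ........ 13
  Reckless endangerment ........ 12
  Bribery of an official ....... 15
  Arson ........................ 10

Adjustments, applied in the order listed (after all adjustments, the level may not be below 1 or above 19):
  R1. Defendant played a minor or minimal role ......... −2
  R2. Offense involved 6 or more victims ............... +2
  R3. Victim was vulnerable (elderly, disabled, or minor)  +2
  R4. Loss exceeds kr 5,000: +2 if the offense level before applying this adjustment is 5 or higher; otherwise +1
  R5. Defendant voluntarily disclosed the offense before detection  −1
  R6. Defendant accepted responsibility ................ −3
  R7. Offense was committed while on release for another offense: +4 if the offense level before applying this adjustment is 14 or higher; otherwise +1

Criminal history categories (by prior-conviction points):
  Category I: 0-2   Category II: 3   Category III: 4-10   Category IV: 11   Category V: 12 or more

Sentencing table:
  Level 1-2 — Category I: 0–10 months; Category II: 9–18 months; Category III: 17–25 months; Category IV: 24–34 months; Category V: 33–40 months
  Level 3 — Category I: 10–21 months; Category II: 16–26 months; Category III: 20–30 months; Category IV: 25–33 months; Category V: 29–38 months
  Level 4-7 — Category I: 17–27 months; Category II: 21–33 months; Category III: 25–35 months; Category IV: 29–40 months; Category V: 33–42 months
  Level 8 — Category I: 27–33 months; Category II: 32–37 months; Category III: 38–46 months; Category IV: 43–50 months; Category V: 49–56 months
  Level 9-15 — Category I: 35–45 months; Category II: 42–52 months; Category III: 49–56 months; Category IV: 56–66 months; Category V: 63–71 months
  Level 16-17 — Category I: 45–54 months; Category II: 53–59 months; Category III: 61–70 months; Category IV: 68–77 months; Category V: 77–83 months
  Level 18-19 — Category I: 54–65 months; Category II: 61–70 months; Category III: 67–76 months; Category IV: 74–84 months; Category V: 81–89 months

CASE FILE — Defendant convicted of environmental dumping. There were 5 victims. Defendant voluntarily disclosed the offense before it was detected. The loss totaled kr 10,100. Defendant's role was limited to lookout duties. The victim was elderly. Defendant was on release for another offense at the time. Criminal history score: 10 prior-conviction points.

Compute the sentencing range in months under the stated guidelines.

67-76 months

Base offense level for environmental dumping: 13.
R1 applies: 13 − 2 = 11.
R3 applies: 11 + 2 = 13.
R4 applies (level before this adjustment is 13 ≥ 5, so +2): 13 + 2 = 15.
R5 applies: 15 − 1 = 14.
R6 does not apply.
R7 applies (level before this adjustment is 14 ≥ 14, so +4): 14 + 4 = 18.
Final offense level: 18.
Criminal history: 10 prior points → Category III (4-10).
Level 18 falls in the 18-19 band.
Grid: Level 18-19 × Category III = 67-76 months.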